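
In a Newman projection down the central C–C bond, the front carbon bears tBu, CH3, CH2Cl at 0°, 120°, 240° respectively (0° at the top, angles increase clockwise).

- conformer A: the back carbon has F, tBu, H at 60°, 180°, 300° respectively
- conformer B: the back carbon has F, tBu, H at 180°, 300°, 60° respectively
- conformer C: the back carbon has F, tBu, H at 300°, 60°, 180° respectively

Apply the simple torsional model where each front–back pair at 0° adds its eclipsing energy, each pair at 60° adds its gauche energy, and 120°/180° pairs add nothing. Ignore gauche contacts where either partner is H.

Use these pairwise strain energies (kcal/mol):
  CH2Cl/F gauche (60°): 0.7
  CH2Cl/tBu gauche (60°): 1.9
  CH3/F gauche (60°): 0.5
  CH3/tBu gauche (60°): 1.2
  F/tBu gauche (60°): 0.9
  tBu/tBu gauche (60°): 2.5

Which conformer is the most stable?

A

A (staggered): tBu(0°)/F(60°) gauche 0.9; CH3(120°)/F(60°) gauche 0.5; CH3(120°)/tBu(180°) gauche 1.2; CH2Cl(240°)/tBu(180°) gauche 1.9 → 4.5 kcal/mol.
B (staggered): tBu(0°)/tBu(300°) gauche 2.5; CH3(120°)/F(180°) gauche 0.5; CH2Cl(240°)/F(180°) gauche 0.7; CH2Cl(240°)/tBu(300°) gauche 1.9 → 5.6 kcal/mol.
C (staggered): tBu(0°)/F(300°) gauche 0.9; tBu(0°)/tBu(60°) gauche 2.5; CH3(120°)/tBu(60°) gauche 1.2; CH2Cl(240°)/F(300°) gauche 0.7 → 5.3 kcal/mol.
A has the lowest total (4.5 kcal/mol).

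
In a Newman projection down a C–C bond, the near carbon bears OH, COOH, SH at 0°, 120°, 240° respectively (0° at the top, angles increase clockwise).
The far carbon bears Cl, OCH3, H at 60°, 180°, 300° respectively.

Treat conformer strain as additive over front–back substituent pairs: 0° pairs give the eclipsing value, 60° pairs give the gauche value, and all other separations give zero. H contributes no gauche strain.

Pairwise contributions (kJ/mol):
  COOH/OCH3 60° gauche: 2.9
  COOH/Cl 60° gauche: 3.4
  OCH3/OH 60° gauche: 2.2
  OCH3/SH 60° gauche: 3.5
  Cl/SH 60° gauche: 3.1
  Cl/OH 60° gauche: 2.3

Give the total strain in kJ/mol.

This conformer (staggered): OH(0°)/Cl(60°) gauche 2.3; COOH(120°)/Cl(60°) gauche 3.4; COOH(120°)/OCH3(180°) gauche 2.9; SH(240°)/OCH3(180°) gauche 3.5 → 12.1 kJ/mol.

12.1 kJ/mol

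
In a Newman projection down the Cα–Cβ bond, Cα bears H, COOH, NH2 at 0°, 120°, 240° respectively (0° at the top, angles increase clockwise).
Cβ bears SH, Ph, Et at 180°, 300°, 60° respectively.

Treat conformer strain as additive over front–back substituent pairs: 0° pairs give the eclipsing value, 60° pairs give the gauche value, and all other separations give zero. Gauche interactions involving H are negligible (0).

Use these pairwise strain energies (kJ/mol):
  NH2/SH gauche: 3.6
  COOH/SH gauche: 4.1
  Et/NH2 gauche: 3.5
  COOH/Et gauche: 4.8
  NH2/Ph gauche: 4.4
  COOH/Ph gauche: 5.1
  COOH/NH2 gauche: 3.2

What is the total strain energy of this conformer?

16.9 kJ/mol

This conformer (staggered): COOH(120°)/SH(180°) gauche 4.1; COOH(120°)/Et(60°) gauche 4.8; NH2(240°)/SH(180°) gauche 3.6; NH2(240°)/Ph(300°) gauche 4.4 → 16.9 kJ/mol.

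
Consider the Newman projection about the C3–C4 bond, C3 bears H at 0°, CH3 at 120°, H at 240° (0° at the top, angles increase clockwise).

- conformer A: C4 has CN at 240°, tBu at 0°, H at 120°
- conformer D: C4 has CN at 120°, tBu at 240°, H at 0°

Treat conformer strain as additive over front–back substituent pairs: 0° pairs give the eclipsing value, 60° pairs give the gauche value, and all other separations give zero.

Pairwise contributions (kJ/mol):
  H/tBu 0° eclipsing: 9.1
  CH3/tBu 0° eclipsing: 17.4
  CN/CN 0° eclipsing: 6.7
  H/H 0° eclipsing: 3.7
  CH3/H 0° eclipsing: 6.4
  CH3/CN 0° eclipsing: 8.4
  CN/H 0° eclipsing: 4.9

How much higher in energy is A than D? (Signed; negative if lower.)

-0.8 kJ/mol

A (eclipsed): H(0°)/tBu(0°) eclipsed 9.1; CH3(120°)/H(120°) eclipsed 6.4; H(240°)/CN(240°) eclipsed 4.9 → 20.4 kJ/mol.
D (eclipsed): H(0°)/H(0°) eclipsed 3.7; CH3(120°)/CN(120°) eclipsed 8.4; H(240°)/tBu(240°) eclipsed 9.1 → 21.2 kJ/mol.
E(A) − E(D) = 20.4 − 21.2 = -0.8 kJ/mol.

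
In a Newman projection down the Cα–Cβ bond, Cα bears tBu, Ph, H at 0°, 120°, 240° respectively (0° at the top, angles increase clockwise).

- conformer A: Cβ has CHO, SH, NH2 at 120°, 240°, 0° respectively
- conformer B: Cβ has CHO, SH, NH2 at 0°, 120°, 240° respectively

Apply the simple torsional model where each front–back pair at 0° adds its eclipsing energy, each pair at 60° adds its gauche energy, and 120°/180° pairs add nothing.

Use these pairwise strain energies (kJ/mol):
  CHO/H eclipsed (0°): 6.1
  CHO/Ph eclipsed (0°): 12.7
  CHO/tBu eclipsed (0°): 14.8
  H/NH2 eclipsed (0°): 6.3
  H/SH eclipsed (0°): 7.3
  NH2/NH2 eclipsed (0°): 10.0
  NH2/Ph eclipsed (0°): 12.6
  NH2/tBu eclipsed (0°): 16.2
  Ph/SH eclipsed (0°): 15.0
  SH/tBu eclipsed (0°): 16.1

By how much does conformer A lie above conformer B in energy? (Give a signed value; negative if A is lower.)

+0.1 kJ/mol

A (eclipsed): tBu(0°)/NH2(0°) eclipsed 16.2; Ph(120°)/CHO(120°) eclipsed 12.7; H(240°)/SH(240°) eclipsed 7.3 → 36.2 kJ/mol.
B (eclipsed): tBu(0°)/CHO(0°) eclipsed 14.8; Ph(120°)/SH(120°) eclipsed 15.0; H(240°)/NH2(240°) eclipsed 6.3 → 36.1 kJ/mol.
E(A) − E(B) = 36.2 − 36.1 = +0.1 kJ/mol.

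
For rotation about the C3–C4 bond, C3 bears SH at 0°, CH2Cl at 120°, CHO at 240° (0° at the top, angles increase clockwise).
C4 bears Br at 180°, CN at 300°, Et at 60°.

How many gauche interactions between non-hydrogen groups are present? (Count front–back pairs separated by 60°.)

6

Non-H gauche pairs: SH(0°)/CN(300°); SH(0°)/Et(60°); CH2Cl(120°)/Br(180°); CH2Cl(120°)/Et(60°); CHO(240°)/Br(180°); CHO(240°)/CN(300°) — 6 interactions.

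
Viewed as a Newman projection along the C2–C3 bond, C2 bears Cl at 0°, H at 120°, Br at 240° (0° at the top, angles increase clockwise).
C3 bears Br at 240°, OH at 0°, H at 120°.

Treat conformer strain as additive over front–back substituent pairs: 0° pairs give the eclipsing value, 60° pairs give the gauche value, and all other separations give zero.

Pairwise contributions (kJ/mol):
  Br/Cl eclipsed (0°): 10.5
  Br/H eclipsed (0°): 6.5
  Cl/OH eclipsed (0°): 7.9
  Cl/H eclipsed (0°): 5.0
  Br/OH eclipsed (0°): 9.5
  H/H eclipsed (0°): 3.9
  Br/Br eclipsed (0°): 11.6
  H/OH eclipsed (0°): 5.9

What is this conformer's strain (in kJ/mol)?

This conformer (eclipsed): Cl–OH eclipsed, H–H eclipsed, Br–Br eclipsed; 7.9 + 3.9 + 11.6 = 23.4 kJ/mol.

23.4 kJ/mol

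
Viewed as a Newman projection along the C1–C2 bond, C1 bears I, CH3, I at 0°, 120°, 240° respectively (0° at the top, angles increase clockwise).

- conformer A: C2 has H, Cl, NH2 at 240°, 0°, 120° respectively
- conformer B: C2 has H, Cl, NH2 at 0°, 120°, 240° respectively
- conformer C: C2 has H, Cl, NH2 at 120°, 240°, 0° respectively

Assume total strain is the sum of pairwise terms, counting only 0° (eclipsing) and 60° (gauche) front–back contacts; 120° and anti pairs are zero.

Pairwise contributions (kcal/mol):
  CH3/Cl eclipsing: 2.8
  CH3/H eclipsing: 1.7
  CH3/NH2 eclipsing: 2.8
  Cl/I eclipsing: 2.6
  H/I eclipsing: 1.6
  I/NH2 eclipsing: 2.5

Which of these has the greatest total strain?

A (eclipsed): I–Cl eclipsed, CH3–NH2 eclipsed, I–H eclipsed; 2.6 + 2.8 + 1.6 = 7.0 kcal/mol.
B (eclipsed): I–H eclipsed, CH3–Cl eclipsed, I–NH2 eclipsed; 1.6 + 2.8 + 2.5 = 6.9 kcal/mol.
C (eclipsed): I–NH2 eclipsed, CH3–H eclipsed, I–Cl eclipsed; 2.5 + 1.7 + 2.6 = 6.8 kcal/mol.
A has the highest total (7.0 kcal/mol).

A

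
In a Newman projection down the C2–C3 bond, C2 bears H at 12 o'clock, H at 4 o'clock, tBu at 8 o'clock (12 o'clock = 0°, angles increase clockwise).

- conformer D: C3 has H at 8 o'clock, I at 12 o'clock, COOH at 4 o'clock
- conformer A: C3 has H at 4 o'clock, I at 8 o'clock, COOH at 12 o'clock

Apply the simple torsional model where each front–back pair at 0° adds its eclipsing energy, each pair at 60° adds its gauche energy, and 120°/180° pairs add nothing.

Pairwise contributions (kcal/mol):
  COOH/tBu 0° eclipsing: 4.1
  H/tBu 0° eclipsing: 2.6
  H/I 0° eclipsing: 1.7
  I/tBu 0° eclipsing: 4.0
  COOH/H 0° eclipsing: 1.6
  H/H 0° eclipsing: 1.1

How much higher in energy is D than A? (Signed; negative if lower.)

D (eclipsed): H–I eclipsed, H–COOH eclipsed, tBu–H eclipsed; 1.7 + 1.6 + 2.6 = 5.9 kcal/mol.
A (eclipsed): H–COOH eclipsed, H–H eclipsed, tBu–I eclipsed; 1.6 + 1.1 + 4.0 = 6.7 kcal/mol.
E(D) − E(A) = 5.9 − 6.7 = -0.8 kcal/mol.

-0.8 kcal/mol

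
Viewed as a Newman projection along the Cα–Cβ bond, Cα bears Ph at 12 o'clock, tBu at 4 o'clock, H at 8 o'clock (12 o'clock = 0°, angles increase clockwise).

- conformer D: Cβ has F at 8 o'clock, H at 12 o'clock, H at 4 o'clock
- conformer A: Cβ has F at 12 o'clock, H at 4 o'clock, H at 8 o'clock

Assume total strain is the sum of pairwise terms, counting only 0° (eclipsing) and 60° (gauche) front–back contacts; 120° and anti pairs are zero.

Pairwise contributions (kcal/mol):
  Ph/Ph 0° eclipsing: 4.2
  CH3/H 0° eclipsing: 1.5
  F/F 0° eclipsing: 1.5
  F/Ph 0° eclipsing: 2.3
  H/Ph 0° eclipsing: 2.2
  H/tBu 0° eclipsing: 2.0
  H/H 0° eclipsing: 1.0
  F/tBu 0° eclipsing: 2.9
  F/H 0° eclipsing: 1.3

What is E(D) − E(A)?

+0.2 kcal/mol

D (eclipsed): Ph–H eclipsed, tBu–H eclipsed, H–F eclipsed; 2.2 + 2.0 + 1.3 = 5.5 kcal/mol.
A (eclipsed): Ph–F eclipsed, tBu–H eclipsed, H–H eclipsed; 2.3 + 2.0 + 1.0 = 5.3 kcal/mol.
E(D) − E(A) = 5.5 − 5.3 = +0.2 kcal/mol.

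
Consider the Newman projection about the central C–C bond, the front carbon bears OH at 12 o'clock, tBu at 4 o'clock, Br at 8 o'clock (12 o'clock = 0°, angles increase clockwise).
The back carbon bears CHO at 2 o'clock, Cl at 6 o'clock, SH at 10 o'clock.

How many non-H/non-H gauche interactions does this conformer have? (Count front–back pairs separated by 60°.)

6

Non-H gauche pairs: OH(0°)/CHO(60°); OH(0°)/SH(300°); tBu(120°)/CHO(60°); tBu(120°)/Cl(180°); Br(240°)/Cl(180°); Br(240°)/SH(300°) — 6 interactions.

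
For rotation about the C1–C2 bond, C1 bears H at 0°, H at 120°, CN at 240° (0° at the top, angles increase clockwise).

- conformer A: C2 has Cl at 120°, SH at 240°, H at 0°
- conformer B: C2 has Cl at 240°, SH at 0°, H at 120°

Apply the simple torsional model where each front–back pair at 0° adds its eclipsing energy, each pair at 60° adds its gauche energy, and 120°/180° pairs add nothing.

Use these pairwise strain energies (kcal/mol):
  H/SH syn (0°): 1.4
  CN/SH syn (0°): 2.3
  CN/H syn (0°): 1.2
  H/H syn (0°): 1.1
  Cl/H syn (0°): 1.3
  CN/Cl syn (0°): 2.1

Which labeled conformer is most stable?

B

A (eclipsed): H–H eclipsed, H–Cl eclipsed, CN–SH eclipsed; 1.1 + 1.3 + 2.3 = 4.7 kcal/mol.
B (eclipsed): H–SH eclipsed, H–H eclipsed, CN–Cl eclipsed; 1.4 + 1.1 + 2.1 = 4.6 kcal/mol.
B has the lowest total (4.6 kcal/mol).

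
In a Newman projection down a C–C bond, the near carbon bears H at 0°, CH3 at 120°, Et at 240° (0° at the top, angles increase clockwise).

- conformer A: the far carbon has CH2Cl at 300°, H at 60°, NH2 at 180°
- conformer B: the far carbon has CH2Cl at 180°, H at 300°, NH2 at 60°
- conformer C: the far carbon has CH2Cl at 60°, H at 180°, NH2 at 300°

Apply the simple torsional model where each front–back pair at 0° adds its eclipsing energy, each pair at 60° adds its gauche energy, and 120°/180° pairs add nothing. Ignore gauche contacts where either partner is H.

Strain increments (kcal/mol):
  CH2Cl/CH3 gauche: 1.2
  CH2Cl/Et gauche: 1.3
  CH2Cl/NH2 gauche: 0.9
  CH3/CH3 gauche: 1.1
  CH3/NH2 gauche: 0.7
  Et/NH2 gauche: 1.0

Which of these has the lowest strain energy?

C

A (staggered): CH3(120°)/NH2(180°) gauche 0.7; Et(240°)/CH2Cl(300°) gauche 1.3; Et(240°)/NH2(180°) gauche 1.0 → 3.0 kcal/mol.
B (staggered): CH3(120°)/CH2Cl(180°) gauche 1.2; CH3(120°)/NH2(60°) gauche 0.7; Et(240°)/CH2Cl(180°) gauche 1.3 → 3.2 kcal/mol.
C (staggered): CH3(120°)/CH2Cl(60°) gauche 1.2; Et(240°)/NH2(300°) gauche 1.0 → 2.2 kcal/mol.
C has the lowest total (2.2 kcal/mol).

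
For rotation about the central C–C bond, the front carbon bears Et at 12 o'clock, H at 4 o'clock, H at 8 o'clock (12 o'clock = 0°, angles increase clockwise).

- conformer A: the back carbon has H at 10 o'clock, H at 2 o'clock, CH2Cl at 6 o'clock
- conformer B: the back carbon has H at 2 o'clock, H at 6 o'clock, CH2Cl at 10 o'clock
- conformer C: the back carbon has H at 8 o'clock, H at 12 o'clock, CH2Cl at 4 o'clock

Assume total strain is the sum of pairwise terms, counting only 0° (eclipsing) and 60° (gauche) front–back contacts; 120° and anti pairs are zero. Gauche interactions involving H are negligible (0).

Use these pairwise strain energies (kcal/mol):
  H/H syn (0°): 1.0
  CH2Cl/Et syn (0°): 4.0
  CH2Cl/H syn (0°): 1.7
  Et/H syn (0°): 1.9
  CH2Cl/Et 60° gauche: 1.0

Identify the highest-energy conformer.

C

A (staggered): no non-H gauche contacts → 0.0 kcal/mol.
B (staggered): Et(0°)/CH2Cl(300°) gauche 1.0 → 1.0 kcal/mol.
C (eclipsed): Et(0°)/H(0°) eclipsed 1.9; H(120°)/CH2Cl(120°) eclipsed 1.7; H(240°)/H(240°) eclipsed 1.0 → 4.6 kcal/mol.
C has the highest total (4.6 kcal/mol).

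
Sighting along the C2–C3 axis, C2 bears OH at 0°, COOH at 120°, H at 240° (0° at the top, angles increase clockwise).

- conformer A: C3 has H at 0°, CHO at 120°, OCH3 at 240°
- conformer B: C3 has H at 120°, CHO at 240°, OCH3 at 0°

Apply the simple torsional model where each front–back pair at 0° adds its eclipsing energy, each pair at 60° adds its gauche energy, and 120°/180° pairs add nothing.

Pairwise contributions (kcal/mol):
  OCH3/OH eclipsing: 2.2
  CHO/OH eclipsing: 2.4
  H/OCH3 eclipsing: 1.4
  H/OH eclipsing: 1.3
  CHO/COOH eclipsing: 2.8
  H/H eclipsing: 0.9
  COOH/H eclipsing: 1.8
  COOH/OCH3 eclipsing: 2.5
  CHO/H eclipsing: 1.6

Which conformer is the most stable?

A

A (eclipsed): OH–H eclipsed, COOH–CHO eclipsed, H–OCH3 eclipsed; 1.3 + 2.8 + 1.4 = 5.5 kcal/mol.
B (eclipsed): OH–OCH3 eclipsed, COOH–H eclipsed, H–CHO eclipsed; 2.2 + 1.8 + 1.6 = 5.6 kcal/mol.
A has the lowest total (5.5 kcal/mol).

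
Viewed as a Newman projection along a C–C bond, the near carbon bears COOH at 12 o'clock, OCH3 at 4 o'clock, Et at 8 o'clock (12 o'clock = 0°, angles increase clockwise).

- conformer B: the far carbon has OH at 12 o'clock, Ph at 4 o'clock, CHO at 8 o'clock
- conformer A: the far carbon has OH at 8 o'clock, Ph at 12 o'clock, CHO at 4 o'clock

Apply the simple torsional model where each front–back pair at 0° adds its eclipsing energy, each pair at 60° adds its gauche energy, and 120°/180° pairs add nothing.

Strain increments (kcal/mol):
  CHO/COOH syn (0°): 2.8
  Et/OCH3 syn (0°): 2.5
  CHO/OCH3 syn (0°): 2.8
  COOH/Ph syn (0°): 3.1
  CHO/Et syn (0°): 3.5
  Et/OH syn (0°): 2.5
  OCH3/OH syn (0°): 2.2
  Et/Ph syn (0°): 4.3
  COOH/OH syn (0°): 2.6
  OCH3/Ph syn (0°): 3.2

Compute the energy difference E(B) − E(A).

B (eclipsed): COOH–OH eclipsed, OCH3–Ph eclipsed, Et–CHO eclipsed; 2.6 + 3.2 + 3.5 = 9.3 kcal/mol.
A (eclipsed): COOH–Ph eclipsed, OCH3–CHO eclipsed, Et–OH eclipsed; 3.1 + 2.8 + 2.5 = 8.4 kcal/mol.
E(B) − E(A) = 9.3 − 8.4 = +0.9 kcal/mol.

+0.9 kcal/mol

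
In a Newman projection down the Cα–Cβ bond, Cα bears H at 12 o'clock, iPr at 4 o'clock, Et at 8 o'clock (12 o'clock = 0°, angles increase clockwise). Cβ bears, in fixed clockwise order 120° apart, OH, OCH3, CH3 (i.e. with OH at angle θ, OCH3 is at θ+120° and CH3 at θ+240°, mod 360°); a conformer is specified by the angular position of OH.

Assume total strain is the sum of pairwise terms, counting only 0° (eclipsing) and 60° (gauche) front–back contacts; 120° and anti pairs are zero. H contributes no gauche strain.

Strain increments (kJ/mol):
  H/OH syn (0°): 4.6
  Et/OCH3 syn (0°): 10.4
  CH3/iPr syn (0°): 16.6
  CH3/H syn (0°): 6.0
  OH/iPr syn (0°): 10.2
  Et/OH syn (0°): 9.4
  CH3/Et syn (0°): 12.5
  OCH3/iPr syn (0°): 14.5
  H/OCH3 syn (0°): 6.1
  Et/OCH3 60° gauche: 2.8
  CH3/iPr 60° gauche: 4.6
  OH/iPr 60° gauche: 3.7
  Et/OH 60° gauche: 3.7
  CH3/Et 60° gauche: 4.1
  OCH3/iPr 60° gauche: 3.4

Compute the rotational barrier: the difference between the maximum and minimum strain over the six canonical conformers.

18.1 kJ/mol

OH at 0° (eclipsed): H(0°)/OH(0°) eclipsed 4.6; iPr(120°)/OCH3(120°) eclipsed 14.5; Et(240°)/CH3(240°) eclipsed 12.5 → 31.6 kJ/mol.
OH at 60° (staggered): iPr(120°)/OH(60°) gauche 3.7; iPr(120°)/OCH3(180°) gauche 3.4; Et(240°)/OCH3(180°) gauche 2.8; Et(240°)/CH3(300°) gauche 4.1 → 14.0 kJ/mol.
OH at 120° (eclipsed): H(0°)/CH3(0°) eclipsed 6.0; iPr(120°)/OH(120°) eclipsed 10.2; Et(240°)/OCH3(240°) eclipsed 10.4 → 26.6 kJ/mol.
OH at 180° (staggered): iPr(120°)/OH(180°) gauche 3.7; iPr(120°)/CH3(60°) gauche 4.6; Et(240°)/OH(180°) gauche 3.7; Et(240°)/OCH3(300°) gauche 2.8 → 14.8 kJ/mol.
OH at 240° (eclipsed): H(0°)/OCH3(0°) eclipsed 6.1; iPr(120°)/CH3(120°) eclipsed 16.6; Et(240°)/OH(240°) eclipsed 9.4 → 32.1 kJ/mol.
OH at 300° (staggered): iPr(120°)/OCH3(60°) gauche 3.4; iPr(120°)/CH3(180°) gauche 4.6; Et(240°)/OH(300°) gauche 3.7; Et(240°)/CH3(180°) gauche 4.1 → 15.8 kJ/mol.
Max at 240° (32.1 kJ/mol), min at 60° (14.0 kJ/mol); barrier = 18.1 kJ/mol.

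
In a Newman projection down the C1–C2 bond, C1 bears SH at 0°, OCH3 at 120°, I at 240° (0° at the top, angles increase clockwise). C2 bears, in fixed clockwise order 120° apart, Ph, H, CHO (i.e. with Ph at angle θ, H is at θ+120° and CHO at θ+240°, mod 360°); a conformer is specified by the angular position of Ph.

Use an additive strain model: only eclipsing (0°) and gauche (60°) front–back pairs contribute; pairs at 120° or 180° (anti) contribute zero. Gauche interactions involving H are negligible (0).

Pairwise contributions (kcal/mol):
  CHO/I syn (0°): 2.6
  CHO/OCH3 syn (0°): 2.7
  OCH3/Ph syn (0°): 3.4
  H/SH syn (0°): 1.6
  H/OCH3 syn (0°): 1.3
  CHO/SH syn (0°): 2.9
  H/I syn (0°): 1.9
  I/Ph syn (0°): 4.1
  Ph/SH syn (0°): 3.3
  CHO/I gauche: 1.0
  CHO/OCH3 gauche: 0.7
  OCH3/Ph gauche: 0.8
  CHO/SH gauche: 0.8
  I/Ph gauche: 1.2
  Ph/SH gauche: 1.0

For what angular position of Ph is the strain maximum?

240°

Ph at 0° (eclipsed): SH(0°)/Ph(0°) eclipsed 3.3; OCH3(120°)/H(120°) eclipsed 1.3; I(240°)/CHO(240°) eclipsed 2.6 → 7.2 kcal/mol.
Ph at 60° (staggered): SH(0°)/Ph(60°) gauche 1.0; SH(0°)/CHO(300°) gauche 0.8; OCH3(120°)/Ph(60°) gauche 0.8; I(240°)/CHO(300°) gauche 1.0 → 3.6 kcal/mol.
Ph at 120° (eclipsed): SH(0°)/CHO(0°) eclipsed 2.9; OCH3(120°)/Ph(120°) eclipsed 3.4; I(240°)/H(240°) eclipsed 1.9 → 8.2 kcal/mol.
Ph at 180° (staggered): SH(0°)/CHO(60°) gauche 0.8; OCH3(120°)/Ph(180°) gauche 0.8; OCH3(120°)/CHO(60°) gauche 0.7; I(240°)/Ph(180°) gauche 1.2 → 3.5 kcal/mol.
Ph at 240° (eclipsed): SH(0°)/H(0°) eclipsed 1.6; OCH3(120°)/CHO(120°) eclipsed 2.7; I(240°)/Ph(240°) eclipsed 4.1 → 8.4 kcal/mol.
Ph at 300° (staggered): SH(0°)/Ph(300°) gauche 1.0; OCH3(120°)/CHO(180°) gauche 0.7; I(240°)/Ph(300°) gauche 1.2; I(240°)/CHO(180°) gauche 1.0 → 3.9 kcal/mol.
The maximum (8.4 kcal/mol) occurs with Ph at 240°.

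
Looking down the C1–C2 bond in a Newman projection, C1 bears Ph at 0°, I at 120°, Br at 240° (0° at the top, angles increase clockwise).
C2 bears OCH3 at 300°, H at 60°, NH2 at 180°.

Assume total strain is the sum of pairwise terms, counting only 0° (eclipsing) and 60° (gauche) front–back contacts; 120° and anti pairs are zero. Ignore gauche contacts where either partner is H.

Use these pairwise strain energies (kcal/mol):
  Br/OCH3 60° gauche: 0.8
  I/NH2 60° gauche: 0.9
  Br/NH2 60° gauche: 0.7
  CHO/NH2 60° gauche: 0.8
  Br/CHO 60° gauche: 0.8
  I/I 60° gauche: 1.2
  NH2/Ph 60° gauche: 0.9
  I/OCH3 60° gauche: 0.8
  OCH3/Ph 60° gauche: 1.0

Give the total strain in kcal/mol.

3.4 kcal/mol

This conformer (staggered): Ph–OCH3 gauche, I–NH2 gauche, Br–OCH3 gauche, Br–NH2 gauche; 1.0 + 0.9 + 0.8 + 0.7 = 3.4 kcal/mol.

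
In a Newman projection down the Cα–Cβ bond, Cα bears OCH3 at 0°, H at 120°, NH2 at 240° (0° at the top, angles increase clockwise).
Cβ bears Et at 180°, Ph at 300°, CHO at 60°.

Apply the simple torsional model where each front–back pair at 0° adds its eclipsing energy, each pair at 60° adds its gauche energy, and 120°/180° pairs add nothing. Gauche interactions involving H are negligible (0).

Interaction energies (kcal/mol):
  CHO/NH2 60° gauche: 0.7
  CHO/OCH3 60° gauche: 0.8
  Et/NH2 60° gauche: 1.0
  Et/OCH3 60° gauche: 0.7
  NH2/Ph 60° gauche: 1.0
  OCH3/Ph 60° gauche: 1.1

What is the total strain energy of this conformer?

3.9 kcal/mol

This conformer (staggered): OCH3–Ph gauche, OCH3–CHO gauche, NH2–Et gauche, NH2–Ph gauche; 1.1 + 0.8 + 1.0 + 1.0 = 3.9 kcal/mol.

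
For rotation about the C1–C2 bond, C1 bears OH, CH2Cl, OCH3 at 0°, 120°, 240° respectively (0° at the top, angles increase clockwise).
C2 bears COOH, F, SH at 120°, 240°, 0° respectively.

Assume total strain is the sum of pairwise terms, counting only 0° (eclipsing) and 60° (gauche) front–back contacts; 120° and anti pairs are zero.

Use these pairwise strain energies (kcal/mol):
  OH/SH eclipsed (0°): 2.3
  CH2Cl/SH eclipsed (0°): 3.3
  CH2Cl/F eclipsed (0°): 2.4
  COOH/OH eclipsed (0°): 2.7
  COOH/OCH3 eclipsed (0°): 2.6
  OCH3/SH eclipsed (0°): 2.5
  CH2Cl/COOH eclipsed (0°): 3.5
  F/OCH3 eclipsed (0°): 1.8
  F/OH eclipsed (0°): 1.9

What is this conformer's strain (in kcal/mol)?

7.6 kcal/mol

This conformer is eclipsed. OH at 0° is eclipsed with SH at 0° (2.3); CH2Cl at 120° is eclipsed with COOH at 120° (3.5); OCH3 at 240° is eclipsed with F at 240° (1.8). Total 7.6 kcal/mol.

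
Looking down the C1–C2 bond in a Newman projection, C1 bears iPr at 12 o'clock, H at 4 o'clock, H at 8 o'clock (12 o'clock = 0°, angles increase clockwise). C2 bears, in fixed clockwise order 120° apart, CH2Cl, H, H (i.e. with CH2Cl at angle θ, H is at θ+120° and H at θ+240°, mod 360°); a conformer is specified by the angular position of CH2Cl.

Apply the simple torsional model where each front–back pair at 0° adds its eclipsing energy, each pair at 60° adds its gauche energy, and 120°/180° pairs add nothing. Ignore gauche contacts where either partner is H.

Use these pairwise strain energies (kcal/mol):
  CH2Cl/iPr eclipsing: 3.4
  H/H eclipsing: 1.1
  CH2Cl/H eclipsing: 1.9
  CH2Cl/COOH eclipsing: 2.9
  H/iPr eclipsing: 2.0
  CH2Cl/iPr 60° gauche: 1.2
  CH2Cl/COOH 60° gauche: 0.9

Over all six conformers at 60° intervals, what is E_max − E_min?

5.6 kcal/mol

CH2Cl at 0° (eclipsed): iPr–CH2Cl eclipsed, H–H eclipsed, H–H eclipsed; 3.4 + 1.1 + 1.1 = 5.6 kcal/mol.
CH2Cl at 60° (staggered): iPr–CH2Cl gauche; 1.2 = 1.2 kcal/mol.
CH2Cl at 120° (eclipsed): iPr–H eclipsed, H–CH2Cl eclipsed, H–H eclipsed; 2.0 + 1.9 + 1.1 = 5.0 kcal/mol.
CH2Cl at 180° (staggered): no non-H gauche contacts → 0.0 kcal/mol.
CH2Cl at 240° (eclipsed): iPr–H eclipsed, H–H eclipsed, H–CH2Cl eclipsed; 2.0 + 1.1 + 1.9 = 5.0 kcal/mol.
CH2Cl at 300° (staggered): iPr–CH2Cl gauche; 1.2 = 1.2 kcal/mol.
Max at 0° (5.6 kcal/mol), min at 180° (0.0 kcal/mol); barrier = 5.6 kcal/mol.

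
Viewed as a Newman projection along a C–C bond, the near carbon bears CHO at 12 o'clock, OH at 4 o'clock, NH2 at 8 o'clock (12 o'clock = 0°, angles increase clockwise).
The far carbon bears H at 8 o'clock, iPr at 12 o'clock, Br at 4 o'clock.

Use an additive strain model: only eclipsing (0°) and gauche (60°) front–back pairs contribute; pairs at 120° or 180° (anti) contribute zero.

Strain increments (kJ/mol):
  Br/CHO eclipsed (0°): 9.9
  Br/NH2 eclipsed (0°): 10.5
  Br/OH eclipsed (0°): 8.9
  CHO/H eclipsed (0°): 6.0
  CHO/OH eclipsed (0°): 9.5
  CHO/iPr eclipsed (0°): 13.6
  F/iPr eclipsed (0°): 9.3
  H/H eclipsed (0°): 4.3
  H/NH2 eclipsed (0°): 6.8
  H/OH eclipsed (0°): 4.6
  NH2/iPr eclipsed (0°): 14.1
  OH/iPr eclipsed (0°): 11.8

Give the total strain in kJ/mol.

This conformer (eclipsed): CHO–iPr eclipsed, OH–Br eclipsed, NH2–H eclipsed; 13.6 + 8.9 + 6.8 = 29.3 kJ/mol.

29.3 kJ/mol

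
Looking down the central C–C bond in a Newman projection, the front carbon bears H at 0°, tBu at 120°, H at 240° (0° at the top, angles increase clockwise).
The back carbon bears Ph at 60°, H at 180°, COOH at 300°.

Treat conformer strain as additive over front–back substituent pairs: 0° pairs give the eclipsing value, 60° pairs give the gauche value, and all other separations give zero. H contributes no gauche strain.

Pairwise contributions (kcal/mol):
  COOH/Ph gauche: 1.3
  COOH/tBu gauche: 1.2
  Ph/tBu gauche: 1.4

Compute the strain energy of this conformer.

This conformer (staggered): tBu–Ph gauche; 1.4 = 1.4 kcal/mol.

1.4 kcal/mol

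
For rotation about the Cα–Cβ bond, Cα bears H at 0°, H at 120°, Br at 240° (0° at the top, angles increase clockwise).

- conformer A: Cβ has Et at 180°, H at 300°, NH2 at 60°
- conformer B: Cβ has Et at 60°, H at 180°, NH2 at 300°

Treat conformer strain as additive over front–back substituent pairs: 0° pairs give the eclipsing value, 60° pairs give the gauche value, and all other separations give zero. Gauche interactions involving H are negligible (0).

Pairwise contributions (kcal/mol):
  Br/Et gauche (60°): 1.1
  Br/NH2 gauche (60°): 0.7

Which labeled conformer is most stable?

A is staggered. Br at 240° is gauche with Et at 180° (1.1). Total 1.1 kcal/mol.
B is staggered. Br at 240° is gauche with NH2 at 300° (0.7). Total 0.7 kcal/mol.
B has the lowest total (0.7 kcal/mol).

B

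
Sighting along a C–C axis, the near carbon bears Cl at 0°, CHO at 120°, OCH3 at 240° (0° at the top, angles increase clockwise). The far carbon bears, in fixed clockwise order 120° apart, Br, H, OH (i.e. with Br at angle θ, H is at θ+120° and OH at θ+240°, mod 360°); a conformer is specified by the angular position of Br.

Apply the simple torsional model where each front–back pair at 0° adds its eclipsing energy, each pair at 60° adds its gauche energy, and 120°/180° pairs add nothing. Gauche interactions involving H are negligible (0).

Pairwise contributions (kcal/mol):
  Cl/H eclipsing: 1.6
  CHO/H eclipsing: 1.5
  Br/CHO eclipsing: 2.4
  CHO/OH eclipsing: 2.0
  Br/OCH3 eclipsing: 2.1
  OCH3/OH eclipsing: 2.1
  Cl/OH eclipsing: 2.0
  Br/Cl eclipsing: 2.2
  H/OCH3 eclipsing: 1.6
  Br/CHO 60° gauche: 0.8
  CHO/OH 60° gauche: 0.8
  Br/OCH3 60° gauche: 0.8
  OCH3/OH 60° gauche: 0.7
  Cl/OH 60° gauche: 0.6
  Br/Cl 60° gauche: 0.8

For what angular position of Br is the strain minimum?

Br at 0° is eclipsed. Cl at 0° is eclipsed with Br at 0° (2.2); CHO at 120° is eclipsed with H at 120° (1.5); OCH3 at 240° is eclipsed with OH at 240° (2.1). Total 5.8 kcal/mol.
Br at 60° is staggered. Cl at 0° is gauche with Br at 60° (0.8); Cl at 0° is gauche with OH at 300° (0.6); CHO at 120° is gauche with Br at 60° (0.8); OCH3 at 240° is gauche with OH at 300° (0.7). Total 2.9 kcal/mol.
Br at 120° is eclipsed. Cl at 0° is eclipsed with OH at 0° (2.0); CHO at 120° is eclipsed with Br at 120° (2.4); OCH3 at 240° is eclipsed with H at 240° (1.6). Total 6.0 kcal/mol.
Br at 180° is staggered. Cl at 0° is gauche with OH at 60° (0.6); CHO at 120° is gauche with Br at 180° (0.8); CHO at 120° is gauche with OH at 60° (0.8); OCH3 at 240° is gauche with Br at 180° (0.8). Total 3.0 kcal/mol.
Br at 240° is eclipsed. Cl at 0° is eclipsed with H at 0° (1.6); CHO at 120° is eclipsed with OH at 120° (2.0); OCH3 at 240° is eclipsed with Br at 240° (2.1). Total 5.7 kcal/mol.
Br at 300° is staggered. Cl at 0° is gauche with Br at 300° (0.8); CHO at 120° is gauche with OH at 180° (0.8); OCH3 at 240° is gauche with Br at 300° (0.8); OCH3 at 240° is gauche with OH at 180° (0.7). Total 3.1 kcal/mol.
The minimum (2.9 kcal/mol) occurs with Br at 60°.

60°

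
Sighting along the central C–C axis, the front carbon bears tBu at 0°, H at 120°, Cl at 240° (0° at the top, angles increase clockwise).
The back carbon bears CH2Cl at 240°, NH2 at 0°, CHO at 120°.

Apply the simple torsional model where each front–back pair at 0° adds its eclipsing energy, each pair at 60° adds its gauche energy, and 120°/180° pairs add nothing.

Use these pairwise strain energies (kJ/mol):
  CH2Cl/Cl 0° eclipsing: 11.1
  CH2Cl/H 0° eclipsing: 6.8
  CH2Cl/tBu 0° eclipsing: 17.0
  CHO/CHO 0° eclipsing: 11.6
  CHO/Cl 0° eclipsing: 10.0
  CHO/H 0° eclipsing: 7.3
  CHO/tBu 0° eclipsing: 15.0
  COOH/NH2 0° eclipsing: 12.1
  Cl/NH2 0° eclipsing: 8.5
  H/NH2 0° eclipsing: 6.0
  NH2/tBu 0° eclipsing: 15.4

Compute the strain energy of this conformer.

33.8 kJ/mol

This conformer (eclipsed): tBu(0°)/NH2(0°) eclipsed 15.4; H(120°)/CHO(120°) eclipsed 7.3; Cl(240°)/CH2Cl(240°) eclipsed 11.1 → 33.8 kJ/mol.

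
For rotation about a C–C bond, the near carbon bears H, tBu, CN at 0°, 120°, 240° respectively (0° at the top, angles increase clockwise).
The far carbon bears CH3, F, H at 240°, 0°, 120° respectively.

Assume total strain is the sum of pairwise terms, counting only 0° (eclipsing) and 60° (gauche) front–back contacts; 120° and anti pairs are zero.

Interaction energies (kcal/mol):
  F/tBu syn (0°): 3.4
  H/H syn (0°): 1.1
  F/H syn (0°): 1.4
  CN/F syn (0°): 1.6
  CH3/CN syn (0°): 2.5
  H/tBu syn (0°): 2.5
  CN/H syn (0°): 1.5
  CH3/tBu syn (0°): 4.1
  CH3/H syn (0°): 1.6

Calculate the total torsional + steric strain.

This conformer (eclipsed): H(0°)/F(0°) eclipsed 1.4; tBu(120°)/H(120°) eclipsed 2.5; CN(240°)/CH3(240°) eclipsed 2.5 → 6.4 kcal/mol.

6.4 kcal/mol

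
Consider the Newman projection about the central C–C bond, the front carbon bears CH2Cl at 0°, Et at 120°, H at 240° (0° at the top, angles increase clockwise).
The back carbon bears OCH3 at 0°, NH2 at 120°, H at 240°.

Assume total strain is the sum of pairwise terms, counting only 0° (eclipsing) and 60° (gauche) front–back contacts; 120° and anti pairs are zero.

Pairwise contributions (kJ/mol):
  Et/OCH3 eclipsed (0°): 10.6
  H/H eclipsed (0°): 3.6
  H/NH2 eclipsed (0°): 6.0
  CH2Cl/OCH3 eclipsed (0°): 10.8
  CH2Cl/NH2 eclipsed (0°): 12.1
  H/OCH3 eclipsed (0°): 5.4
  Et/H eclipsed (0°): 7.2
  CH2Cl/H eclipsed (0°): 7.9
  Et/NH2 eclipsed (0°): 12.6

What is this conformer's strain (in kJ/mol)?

This conformer (eclipsed): CH2Cl(0°)/OCH3(0°) eclipsed 10.8; Et(120°)/NH2(120°) eclipsed 12.6; H(240°)/H(240°) eclipsed 3.6 → 27.0 kJ/mol.

27.0 kJ/mol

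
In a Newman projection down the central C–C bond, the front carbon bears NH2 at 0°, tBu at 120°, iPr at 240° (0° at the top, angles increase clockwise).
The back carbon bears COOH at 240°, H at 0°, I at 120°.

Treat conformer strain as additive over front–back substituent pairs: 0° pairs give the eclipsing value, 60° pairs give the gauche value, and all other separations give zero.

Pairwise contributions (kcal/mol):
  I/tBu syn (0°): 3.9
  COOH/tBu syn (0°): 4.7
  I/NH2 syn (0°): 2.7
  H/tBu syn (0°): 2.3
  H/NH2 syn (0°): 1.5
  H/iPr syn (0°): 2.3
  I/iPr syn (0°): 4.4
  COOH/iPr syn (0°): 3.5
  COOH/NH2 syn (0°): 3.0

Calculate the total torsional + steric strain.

This conformer (eclipsed): NH2–H eclipsed, tBu–I eclipsed, iPr–COOH eclipsed; 1.5 + 3.9 + 3.5 = 8.9 kcal/mol.

8.9 kcal/mol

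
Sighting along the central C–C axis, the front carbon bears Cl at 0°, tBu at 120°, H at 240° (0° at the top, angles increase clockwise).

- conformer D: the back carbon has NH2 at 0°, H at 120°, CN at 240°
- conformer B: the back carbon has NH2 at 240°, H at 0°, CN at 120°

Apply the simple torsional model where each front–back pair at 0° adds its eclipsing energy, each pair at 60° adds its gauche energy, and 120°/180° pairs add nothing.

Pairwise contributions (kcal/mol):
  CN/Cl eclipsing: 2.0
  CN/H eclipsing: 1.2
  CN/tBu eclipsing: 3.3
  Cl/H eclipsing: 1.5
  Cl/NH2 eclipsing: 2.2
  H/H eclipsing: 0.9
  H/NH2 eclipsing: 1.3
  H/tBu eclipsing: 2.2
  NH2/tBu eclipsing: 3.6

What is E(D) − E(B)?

D (eclipsed): Cl–NH2 eclipsed, tBu–H eclipsed, H–CN eclipsed; 2.2 + 2.2 + 1.2 = 5.6 kcal/mol.
B (eclipsed): Cl–H eclipsed, tBu–CN eclipsed, H–NH2 eclipsed; 1.5 + 3.3 + 1.3 = 6.1 kcal/mol.
E(D) − E(B) = 5.6 − 6.1 = -0.5 kcal/mol.

-0.5 kcal/mol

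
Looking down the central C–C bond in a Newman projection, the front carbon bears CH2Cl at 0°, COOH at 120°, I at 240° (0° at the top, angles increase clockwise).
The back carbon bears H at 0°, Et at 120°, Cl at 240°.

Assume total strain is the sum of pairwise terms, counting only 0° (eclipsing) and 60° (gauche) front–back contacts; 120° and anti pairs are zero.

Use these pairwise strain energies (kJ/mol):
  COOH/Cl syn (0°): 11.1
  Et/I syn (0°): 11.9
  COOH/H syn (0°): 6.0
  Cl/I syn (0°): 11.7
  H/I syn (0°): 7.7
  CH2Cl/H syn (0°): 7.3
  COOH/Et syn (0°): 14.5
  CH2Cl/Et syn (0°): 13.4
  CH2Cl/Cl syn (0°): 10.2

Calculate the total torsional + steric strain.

33.5 kJ/mol

This conformer is eclipsed. CH2Cl at 0° is eclipsed with H at 0° (7.3); COOH at 120° is eclipsed with Et at 120° (14.5); I at 240° is eclipsed with Cl at 240° (11.7). Total 33.5 kJ/mol.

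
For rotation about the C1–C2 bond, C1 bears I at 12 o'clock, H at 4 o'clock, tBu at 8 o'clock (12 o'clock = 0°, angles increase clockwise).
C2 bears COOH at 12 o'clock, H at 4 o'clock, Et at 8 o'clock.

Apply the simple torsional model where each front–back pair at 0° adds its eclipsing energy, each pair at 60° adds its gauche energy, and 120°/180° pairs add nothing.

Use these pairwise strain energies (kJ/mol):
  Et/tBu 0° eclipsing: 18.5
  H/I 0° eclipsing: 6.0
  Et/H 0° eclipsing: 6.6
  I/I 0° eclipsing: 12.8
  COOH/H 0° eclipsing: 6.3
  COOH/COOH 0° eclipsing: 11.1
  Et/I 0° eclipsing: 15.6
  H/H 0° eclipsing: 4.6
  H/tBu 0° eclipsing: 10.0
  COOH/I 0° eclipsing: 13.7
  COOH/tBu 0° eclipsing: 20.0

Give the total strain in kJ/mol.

36.8 kJ/mol

This conformer (eclipsed): I–COOH eclipsed, H–H eclipsed, tBu–Et eclipsed; 13.7 + 4.6 + 18.5 = 36.8 kJ/mol.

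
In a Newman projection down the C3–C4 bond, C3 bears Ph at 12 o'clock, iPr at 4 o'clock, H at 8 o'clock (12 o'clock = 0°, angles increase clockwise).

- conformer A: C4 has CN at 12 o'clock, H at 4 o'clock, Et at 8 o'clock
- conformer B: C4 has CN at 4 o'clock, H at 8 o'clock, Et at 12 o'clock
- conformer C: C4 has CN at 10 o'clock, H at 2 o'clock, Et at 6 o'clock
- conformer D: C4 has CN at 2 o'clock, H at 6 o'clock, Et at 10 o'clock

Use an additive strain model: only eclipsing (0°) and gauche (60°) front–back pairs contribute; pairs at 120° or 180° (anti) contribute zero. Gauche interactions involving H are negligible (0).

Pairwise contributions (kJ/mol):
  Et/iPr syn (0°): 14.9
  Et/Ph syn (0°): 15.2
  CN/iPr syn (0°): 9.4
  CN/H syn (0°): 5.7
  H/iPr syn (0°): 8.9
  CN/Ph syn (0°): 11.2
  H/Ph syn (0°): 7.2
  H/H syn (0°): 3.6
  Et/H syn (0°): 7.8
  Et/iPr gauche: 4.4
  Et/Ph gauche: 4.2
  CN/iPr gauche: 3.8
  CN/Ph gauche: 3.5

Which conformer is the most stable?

C

A (eclipsed): Ph(0°)/CN(0°) eclipsed 11.2; iPr(120°)/H(120°) eclipsed 8.9; H(240°)/Et(240°) eclipsed 7.8 → 27.9 kJ/mol.
B (eclipsed): Ph(0°)/Et(0°) eclipsed 15.2; iPr(120°)/CN(120°) eclipsed 9.4; H(240°)/H(240°) eclipsed 3.6 → 28.2 kJ/mol.
C (staggered): Ph(0°)/CN(300°) gauche 3.5; iPr(120°)/Et(180°) gauche 4.4 → 7.9 kJ/mol.
D (staggered): Ph(0°)/CN(60°) gauche 3.5; Ph(0°)/Et(300°) gauche 4.2; iPr(120°)/CN(60°) gauche 3.8 → 11.5 kJ/mol.
C has the lowest total (7.9 kJ/mol).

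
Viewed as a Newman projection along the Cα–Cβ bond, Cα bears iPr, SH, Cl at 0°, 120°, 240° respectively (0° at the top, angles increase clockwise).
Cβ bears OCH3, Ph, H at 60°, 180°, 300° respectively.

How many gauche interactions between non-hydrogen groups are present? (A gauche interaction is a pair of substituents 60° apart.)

Non-H gauche pairs: iPr(0°)/OCH3(60°); SH(120°)/OCH3(60°); SH(120°)/Ph(180°); Cl(240°)/Ph(180°) — 4 interactions.

4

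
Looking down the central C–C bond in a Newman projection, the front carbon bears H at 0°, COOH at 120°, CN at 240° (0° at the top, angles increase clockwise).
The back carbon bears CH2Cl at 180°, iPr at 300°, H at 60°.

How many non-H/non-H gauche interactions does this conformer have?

Non-H gauche pairs: COOH(120°)/CH2Cl(180°); CN(240°)/CH2Cl(180°); CN(240°)/iPr(300°) — 3 interactions.

3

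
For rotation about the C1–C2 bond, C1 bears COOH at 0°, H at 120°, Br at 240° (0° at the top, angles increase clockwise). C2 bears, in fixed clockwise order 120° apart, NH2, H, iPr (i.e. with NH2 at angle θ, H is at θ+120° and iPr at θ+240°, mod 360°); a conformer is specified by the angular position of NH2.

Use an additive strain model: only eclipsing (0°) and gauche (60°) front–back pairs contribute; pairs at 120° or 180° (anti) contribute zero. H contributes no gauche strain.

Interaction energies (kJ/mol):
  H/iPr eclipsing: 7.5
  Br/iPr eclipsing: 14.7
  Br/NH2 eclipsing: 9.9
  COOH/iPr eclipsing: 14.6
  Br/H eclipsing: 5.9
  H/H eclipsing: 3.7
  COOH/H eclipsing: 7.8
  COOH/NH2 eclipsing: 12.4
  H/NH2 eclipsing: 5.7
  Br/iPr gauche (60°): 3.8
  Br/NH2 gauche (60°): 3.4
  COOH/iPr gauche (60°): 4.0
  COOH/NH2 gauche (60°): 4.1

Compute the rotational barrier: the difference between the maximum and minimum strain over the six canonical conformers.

NH2 at 0° (eclipsed): COOH–NH2 eclipsed, H–H eclipsed, Br–iPr eclipsed; 12.4 + 3.7 + 14.7 = 30.8 kJ/mol.
NH2 at 60° (staggered): COOH–NH2 gauche, COOH–iPr gauche, Br–iPr gauche; 4.1 + 4.0 + 3.8 = 11.9 kJ/mol.
NH2 at 120° (eclipsed): COOH–iPr eclipsed, H–NH2 eclipsed, Br–H eclipsed; 14.6 + 5.7 + 5.9 = 26.2 kJ/mol.
NH2 at 180° (staggered): COOH–iPr gauche, Br–NH2 gauche; 4.0 + 3.4 = 7.4 kJ/mol.
NH2 at 240° (eclipsed): COOH–H eclipsed, H–iPr eclipsed, Br–NH2 eclipsed; 7.8 + 7.5 + 9.9 = 25.2 kJ/mol.
NH2 at 300° (staggered): COOH–NH2 gauche, Br–NH2 gauche, Br–iPr gauche; 4.1 + 3.4 + 3.8 = 11.3 kJ/mol.
Max at 0° (30.8 kJ/mol), min at 180° (7.4 kJ/mol); barrier = 23.4 kJ/mol.

23.4 kJ/mol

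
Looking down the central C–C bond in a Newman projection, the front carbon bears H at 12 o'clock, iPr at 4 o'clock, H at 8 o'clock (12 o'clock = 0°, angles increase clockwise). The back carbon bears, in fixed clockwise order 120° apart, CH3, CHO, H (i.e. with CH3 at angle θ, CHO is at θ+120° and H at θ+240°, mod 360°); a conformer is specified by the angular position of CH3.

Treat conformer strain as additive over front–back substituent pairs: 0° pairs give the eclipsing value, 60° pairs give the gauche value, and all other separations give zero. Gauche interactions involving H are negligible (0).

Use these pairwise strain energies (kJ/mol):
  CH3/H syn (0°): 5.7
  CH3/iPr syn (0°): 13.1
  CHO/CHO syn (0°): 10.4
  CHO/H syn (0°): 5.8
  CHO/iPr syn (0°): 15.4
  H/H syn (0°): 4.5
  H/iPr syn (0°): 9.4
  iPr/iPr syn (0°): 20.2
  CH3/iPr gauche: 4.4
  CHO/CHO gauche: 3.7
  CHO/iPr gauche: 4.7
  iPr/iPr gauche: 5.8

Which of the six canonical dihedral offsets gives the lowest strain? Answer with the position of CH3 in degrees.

CH3 at 0° is eclipsed. H at 0° is eclipsed with CH3 at 0° (5.7); iPr at 120° is eclipsed with CHO at 120° (15.4); H at 240° is eclipsed with H at 240° (4.5). Total 25.6 kJ/mol.
CH3 at 60° is staggered. iPr at 120° is gauche with CH3 at 60° (4.4); iPr at 120° is gauche with CHO at 180° (4.7). Total 9.1 kJ/mol.
CH3 at 120° is eclipsed. H at 0° is eclipsed with H at 0° (4.5); iPr at 120° is eclipsed with CH3 at 120° (13.1); H at 240° is eclipsed with CHO at 240° (5.8). Total 23.4 kJ/mol.
CH3 at 180° is staggered. iPr at 120° is gauche with CH3 at 180° (4.4). Total 4.4 kJ/mol.
CH3 at 240° is eclipsed. H at 0° is eclipsed with CHO at 0° (5.8); iPr at 120° is eclipsed with H at 120° (9.4); H at 240° is eclipsed with CH3 at 240° (5.7). Total 20.9 kJ/mol.
CH3 at 300° is staggered. iPr at 120° is gauche with CHO at 60° (4.7). Total 4.7 kJ/mol.
The minimum (4.4 kJ/mol) occurs with CH3 at 180°.

180°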